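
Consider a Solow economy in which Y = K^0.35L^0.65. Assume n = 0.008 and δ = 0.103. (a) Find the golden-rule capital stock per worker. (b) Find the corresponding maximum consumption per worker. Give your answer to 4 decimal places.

(a) k_gold ≈ 5.8519; (b) c_gold ≈ 1.2063

Break-even investment rate: n + δ = 0.008 + 0.103 = 0.111.
Maximizing c = f(k) − (n+δ)·k gives f'(k) = n+δ, i.e. 0.35·k^(0.35−1) = 0.111, so k_gold = (0.35/0.111)^(1/0.65) ≈ 5.8519.
y_gold = 5.8519^0.35 ≈ 1.8559; c_gold = y_gold − 0.111·k_gold ≈ 1.2063.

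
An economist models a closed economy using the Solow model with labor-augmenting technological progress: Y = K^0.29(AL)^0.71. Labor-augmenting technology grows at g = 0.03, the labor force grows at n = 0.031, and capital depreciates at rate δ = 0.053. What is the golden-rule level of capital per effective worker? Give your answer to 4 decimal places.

k_gold ≈ 3.7249

The effective depreciation rate is n + g + δ = 0.031 + 0.03 + 0.053 = 0.114.
Golden rule sets MPK = n+g+δ: 0.29·k^(0.29−1) = 0.114, so k_gold = (0.29/0.114)^(1/0.71) ≈ 3.7249.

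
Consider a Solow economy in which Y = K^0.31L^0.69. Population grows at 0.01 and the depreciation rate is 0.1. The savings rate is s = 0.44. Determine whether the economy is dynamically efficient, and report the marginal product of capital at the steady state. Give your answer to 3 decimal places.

dynamically inefficient; MPK ≈ 0.077

Capital per worker breaks even when investment replaces (n + δ)·k; here n + δ = 0.11.
Steady-state k*: s·k^0.31 = 0.11·k gives k* = (0.44/0.11)^(1/0.69) ≈ 7.4568.
MPK = 0.31·7.4568^(-0.69) ≈ 0.0775.
MPK < n+δ = 0.11, so the economy is dynamically inefficient (over-saving).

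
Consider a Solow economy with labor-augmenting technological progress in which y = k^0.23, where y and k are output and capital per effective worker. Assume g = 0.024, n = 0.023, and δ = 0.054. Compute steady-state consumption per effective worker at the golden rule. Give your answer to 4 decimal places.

Break-even investment rate: n + g + δ = 0.023 + 0.024 + 0.054 = 0.101.
Setting f'(k) = n+g+δ gives 0.23·k^(0.23−1) = 0.101, hence k_gold = (0.23/0.101)^(1/0.77) ≈ 2.9118.
y_gold = 2.9118^0.23 ≈ 1.2787.
c_gold = y_gold − (n+g+δ)·k_gold = 1.2787 − 0.101·2.9118 ≈ 0.9846.

c_gold ≈ 0.9846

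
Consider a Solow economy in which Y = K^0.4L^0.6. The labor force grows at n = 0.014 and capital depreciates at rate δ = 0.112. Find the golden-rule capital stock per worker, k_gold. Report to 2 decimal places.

Capital per worker breaks even when investment replaces (n + δ)·k; here n + δ = 0.126.
At the golden rule the marginal product of capital equals n+δ: 0.4·k^(0.4−1) = 0.126. Solving, k_gold = (0.4/0.126)^(1/0.6) ≈ 6.8572.

k_gold ≈ 6.86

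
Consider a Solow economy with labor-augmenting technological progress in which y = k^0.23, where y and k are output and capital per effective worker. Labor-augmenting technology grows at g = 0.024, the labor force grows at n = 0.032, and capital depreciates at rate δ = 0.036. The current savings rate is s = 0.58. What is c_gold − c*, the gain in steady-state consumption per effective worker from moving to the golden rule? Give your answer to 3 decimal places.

Δc ≈ 0.284

n + g + δ = 0.032 + 0.024 + 0.036 = 0.092.
Current steady state (s = 0.58): k* = (0.58/0.092)^(1/0.77) ≈ 10.9268, y* = 10.9268^0.23 ≈ 1.7332, c* = (1−0.58)·1.7332 ≈ 0.7280.
Golden rule sets MPK = n+g+δ: 0.23·k^(0.23−1) = 0.092, so k_gold = (0.23/0.092)^(1/0.77) ≈ 3.2870.
y_gold = 3.2870^0.23 ≈ 1.3148, c_gold = y_gold − 0.092·k_gold ≈ 1.0124.
Gain: Δc = 1.0124 − 0.7280 ≈ 0.2845.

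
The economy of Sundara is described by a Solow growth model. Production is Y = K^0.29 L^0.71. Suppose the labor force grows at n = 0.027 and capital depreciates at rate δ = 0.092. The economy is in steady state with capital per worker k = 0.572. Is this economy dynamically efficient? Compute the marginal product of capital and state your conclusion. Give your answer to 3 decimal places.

dynamically efficient; MPK ≈ 0.431

Break-even investment rate: n + δ = 0.027 + 0.092 = 0.119.
MPK = 0.29·k^(0.29−1) = 0.29·0.572^(-0.71) ≈ 0.4312.
MPK > 0.119, so the economy is dynamically efficient (under-saving).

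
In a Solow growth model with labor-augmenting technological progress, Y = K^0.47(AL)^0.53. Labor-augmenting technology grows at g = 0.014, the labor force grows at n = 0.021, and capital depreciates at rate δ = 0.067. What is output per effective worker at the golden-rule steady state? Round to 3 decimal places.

Capital per effective worker breaks even when investment replaces (n + g + δ)·k; here n + g + δ = 0.102.
Golden rule sets MPK = n+g+δ: 0.47·k^(0.47−1) = 0.102, so k_gold = (0.47/0.102)^(1/0.53) ≈ 17.8600.
Output: y_gold = k_gold^0.47 = 17.8600^0.47 ≈ 3.8760.

y_gold ≈ 3.876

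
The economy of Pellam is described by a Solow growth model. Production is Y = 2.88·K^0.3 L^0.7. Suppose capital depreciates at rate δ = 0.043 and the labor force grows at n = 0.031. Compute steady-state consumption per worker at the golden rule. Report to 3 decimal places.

c_gold ≈ 5.780

Break-even investment rate: n + δ = 0.031 + 0.043 = 0.074.
Setting f'(k) = n+δ gives 0.3·2.88·k^(0.3−1) = 0.074, hence k_gold = (0.3·2.88/0.074)^(1/0.7) ≈ 33.4725.
y_gold = 2.88·33.4725^0.3 ≈ 8.2566.
c_gold = y_gold − (n+δ)·k_gold = 8.2566 − 0.074·33.4725 ≈ 5.7796.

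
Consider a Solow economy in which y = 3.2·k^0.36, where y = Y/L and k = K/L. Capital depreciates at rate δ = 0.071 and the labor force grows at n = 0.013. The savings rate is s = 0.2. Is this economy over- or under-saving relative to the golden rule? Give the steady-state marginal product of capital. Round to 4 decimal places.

n + δ = 0.013 + 0.071 = 0.084.
Steady-state k*: s·A·k^0.36 = 0.084·k gives k* = (0.2·3.2/0.084)^(1/0.64) ≈ 23.8765.
MPK = 0.36·3.2·23.8765^(-0.64) ≈ 0.1512.
MPK > n+δ = 0.084, so the economy is dynamically efficient (under-saving).

under-saving; MPK ≈ 0.1512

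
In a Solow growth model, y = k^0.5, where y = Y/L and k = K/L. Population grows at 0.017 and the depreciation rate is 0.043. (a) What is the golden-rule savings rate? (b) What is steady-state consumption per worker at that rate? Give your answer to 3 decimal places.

Break-even investment rate: n + δ = 0.017 + 0.043 = 0.06.
For Cobb-Douglas, s_gold equals capital's share: s_gold = 0.5.
Maximizing c = f(k) − (n+δ)·k gives f'(k) = n+δ, i.e. 0.5·k^(0.5−1) = 0.06, so k_gold = (0.5/0.06)^(1/0.5) ≈ 69.4444.
y_gold = 69.4444^0.5 ≈ 8.3333; c_gold = (1−0.5)·y_gold ≈ 4.1667.

(a) s_gold = 0.500; (b) c_gold ≈ 4.167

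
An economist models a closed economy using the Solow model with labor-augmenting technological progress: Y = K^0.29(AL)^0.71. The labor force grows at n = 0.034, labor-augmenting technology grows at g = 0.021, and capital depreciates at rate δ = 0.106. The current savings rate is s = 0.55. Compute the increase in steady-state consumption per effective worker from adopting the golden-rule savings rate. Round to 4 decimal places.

Capital per effective worker breaks even when investment replaces (n + g + δ)·k; here n + g + δ = 0.161.
Current steady state (s = 0.55): k* = (0.55/0.161)^(1/0.71) ≈ 5.6424, y* = 5.6424^0.29 ≈ 1.6517, c* = (1−0.55)·1.6517 ≈ 0.7433.
Golden rule sets MPK = n+g+δ: 0.29·k^(0.29−1) = 0.161, so k_gold = (0.29/0.161)^(1/0.71) ≈ 2.2907.
y_gold = 2.2907^0.29 ≈ 1.2717, c_gold = y_gold − 0.161·k_gold ≈ 0.9029.
Gain: Δc = 0.9029 − 0.7433 ≈ 0.1597.

Δc ≈ 0.1597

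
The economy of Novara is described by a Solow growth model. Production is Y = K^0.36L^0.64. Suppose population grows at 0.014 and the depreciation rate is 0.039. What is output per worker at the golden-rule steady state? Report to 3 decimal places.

y_gold ≈ 2.938

n + δ = 0.014 + 0.039 = 0.053.
Golden rule sets MPK = n+δ: 0.36·k^(0.36−1) = 0.053, so k_gold = (0.36/0.053)^(1/0.64) ≈ 19.9545.
Output: y_gold = k_gold^0.36 = 19.9545^0.36 ≈ 2.9378.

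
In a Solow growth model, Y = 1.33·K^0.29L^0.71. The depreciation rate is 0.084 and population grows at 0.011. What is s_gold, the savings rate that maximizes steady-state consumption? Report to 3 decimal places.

s_gold = 0.290

n + δ = 0.011 + 0.084 = 0.095.
At the golden rule MPK = n+δ, and in any Cobb-Douglas steady state s = (n+δ)·k/y = MPK·k/y = capital's share 0.29.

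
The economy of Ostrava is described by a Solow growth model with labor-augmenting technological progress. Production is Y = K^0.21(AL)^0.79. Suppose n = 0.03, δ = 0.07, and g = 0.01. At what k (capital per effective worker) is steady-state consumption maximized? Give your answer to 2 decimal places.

k_gold ≈ 2.27

Capital per effective worker breaks even when investment replaces (n + g + δ)·k; here n + g + δ = 0.11.
Maximizing c = f(k) − (n+g+δ)·k gives f'(k) = n+g+δ, i.e. 0.21·k^(0.21−1) = 0.11, so k_gold = (0.21/0.11)^(1/0.79) ≈ 2.2671.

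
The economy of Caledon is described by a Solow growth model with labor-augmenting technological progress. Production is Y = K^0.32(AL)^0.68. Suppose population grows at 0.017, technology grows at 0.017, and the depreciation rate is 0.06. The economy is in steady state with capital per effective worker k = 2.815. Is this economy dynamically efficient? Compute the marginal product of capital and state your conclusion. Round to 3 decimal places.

dynamically efficient; MPK ≈ 0.158

The effective depreciation rate is n + g + δ = 0.017 + 0.017 + 0.06 = 0.094.
MPK = 0.32·k^(0.32−1) = 0.32·2.815^(-0.68) ≈ 0.1583.
MPK > 0.094, so the economy is dynamically efficient (under-saving).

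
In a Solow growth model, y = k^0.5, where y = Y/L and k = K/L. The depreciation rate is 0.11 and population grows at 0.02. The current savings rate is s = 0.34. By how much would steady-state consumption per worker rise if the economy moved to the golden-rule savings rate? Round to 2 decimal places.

n + δ = 0.02 + 0.11 = 0.13.
Current steady state (s = 0.34): k* = (0.34/0.13)^(1/0.5) ≈ 6.8402, y* = 6.8402^0.5 ≈ 2.6154, c* = (1−0.34)·2.6154 ≈ 1.7262.
Golden rule sets MPK = n+δ: 0.5·k^(0.5−1) = 0.13, so k_gold = (0.5/0.13)^(1/0.5) ≈ 14.7929.
y_gold = 14.7929^0.5 ≈ 3.8462, c_gold = y_gold − 0.13·k_gold ≈ 1.9231.
Gain: Δc = 1.9231 − 1.7262 ≈ 0.1969.

Δc ≈ 0.20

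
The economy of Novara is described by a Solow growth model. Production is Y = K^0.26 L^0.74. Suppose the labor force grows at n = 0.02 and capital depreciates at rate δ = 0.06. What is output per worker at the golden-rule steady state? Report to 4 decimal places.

The effective depreciation rate is n + δ = 0.02 + 0.06 = 0.08.
Setting f'(k) = n+δ gives 0.26·k^(0.26−1) = 0.08, hence k_gold = (0.26/0.08)^(1/0.74) ≈ 4.9174.
Output: y_gold = k_gold^0.26 = 4.9174^0.26 ≈ 1.5130.

y_gold ≈ 1.5130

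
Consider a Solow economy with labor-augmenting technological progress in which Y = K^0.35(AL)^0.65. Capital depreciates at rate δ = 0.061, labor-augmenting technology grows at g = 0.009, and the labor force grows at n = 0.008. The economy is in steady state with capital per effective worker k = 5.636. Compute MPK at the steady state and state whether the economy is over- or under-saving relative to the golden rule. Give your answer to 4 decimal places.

Capital per effective worker breaks even when investment replaces (n + g + δ)·k; here n + g + δ = 0.078.
MPK = 0.35·k^(0.35−1) = 0.35·5.636^(-0.65) ≈ 0.1137.
MPK > 0.078, so the economy is dynamically efficient (under-saving).

under-saving; MPK ≈ 0.1137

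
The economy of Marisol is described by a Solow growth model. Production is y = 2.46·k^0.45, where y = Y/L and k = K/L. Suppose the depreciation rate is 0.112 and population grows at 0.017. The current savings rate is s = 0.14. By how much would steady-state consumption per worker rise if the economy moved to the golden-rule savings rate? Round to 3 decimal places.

Δc ≈ 3.130

The effective depreciation rate is n + δ = 0.017 + 0.112 = 0.129.
Current steady state (s = 0.14): k* = (0.14·2.46/0.129)^(1/0.55) ≈ 5.9622, y* = 2.46·5.9622^0.45 ≈ 5.4937, c* = (1−0.14)·5.4937 ≈ 4.7246.
At the golden rule the marginal product of capital equals n+δ: 0.45·2.46·k^(0.45−1) = 0.129. Solving, k_gold = (0.45·2.46/0.129)^(1/0.55) ≈ 49.8171.
y_gold = 2.46·49.8171^0.45 ≈ 14.2809, c_gold = y_gold − 0.129·k_gold ≈ 7.8545.
Gain: Δc = 7.8545 − 4.7246 ≈ 3.1299.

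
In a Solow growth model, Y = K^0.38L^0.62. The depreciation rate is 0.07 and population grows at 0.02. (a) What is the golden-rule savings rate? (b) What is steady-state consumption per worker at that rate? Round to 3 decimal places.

Capital per worker breaks even when investment replaces (n + δ)·k; here n + δ = 0.09.
For Cobb-Douglas, s_gold equals capital's share: s_gold = 0.38.
Maximizing c = f(k) − (n+δ)·k gives f'(k) = n+δ, i.e. 0.38·k^(0.38−1) = 0.09, so k_gold = (0.38/0.09)^(1/0.62) ≈ 10.2079.
y_gold = 10.2079^0.38 ≈ 2.4177; c_gold = (1−0.38)·y_gold ≈ 1.4990.

(a) s_gold = 0.380; (b) c_gold ≈ 1.499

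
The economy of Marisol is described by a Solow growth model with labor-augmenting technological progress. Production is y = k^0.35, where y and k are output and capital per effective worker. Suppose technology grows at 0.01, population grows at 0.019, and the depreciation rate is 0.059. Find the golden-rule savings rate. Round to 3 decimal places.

s_gold = 0.350

The effective depreciation rate is n + g + δ = 0.019 + 0.01 + 0.059 = 0.088.
At the golden rule MPK = n+g+δ, and in any Cobb-Douglas steady state s = (n+g+δ)·k/y = MPK·k/y = capital's share 0.35.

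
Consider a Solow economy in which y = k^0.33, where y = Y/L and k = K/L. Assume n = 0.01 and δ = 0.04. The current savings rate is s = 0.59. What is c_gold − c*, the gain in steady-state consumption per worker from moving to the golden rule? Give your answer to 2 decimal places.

Break-even investment rate: n + δ = 0.01 + 0.04 = 0.05.
Current steady state (s = 0.59): k* = (0.59/0.05)^(1/0.67) ≈ 39.7946, y* = 39.7946^0.33 ≈ 3.3724, c* = (1−0.59)·3.3724 ≈ 1.3827.
Golden rule sets MPK = n+δ: 0.33·k^(0.33−1) = 0.05, so k_gold = (0.33/0.05)^(1/0.67) ≈ 16.7186.
y_gold = 16.7186^0.33 ≈ 2.5331, c_gold = y_gold − 0.05·k_gold ≈ 1.6972.
Gain: Δc = 1.6972 − 1.3827 ≈ 0.3145.

Δc ≈ 0.31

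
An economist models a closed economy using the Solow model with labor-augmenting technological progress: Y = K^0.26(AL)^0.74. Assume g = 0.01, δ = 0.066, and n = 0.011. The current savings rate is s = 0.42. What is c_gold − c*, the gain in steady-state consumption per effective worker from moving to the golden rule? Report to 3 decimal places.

Break-even investment rate: n + g + δ = 0.011 + 0.01 + 0.066 = 0.087.
Current steady state (s = 0.42): k* = (0.42/0.087)^(1/0.74) ≈ 8.3938, y* = 8.3938^0.26 ≈ 1.7387, c* = (1−0.42)·1.7387 ≈ 1.0085.
At the golden rule the marginal product of capital equals n+g+δ: 0.26·k^(0.26−1) = 0.087. Solving, k_gold = (0.26/0.087)^(1/0.74) ≈ 4.3904.
y_gold = 4.3904^0.26 ≈ 1.4691, c_gold = y_gold − 0.087·k_gold ≈ 1.0871.
Gain: Δc = 1.0871 − 1.0085 ≈ 0.0787.

Δc ≈ 0.079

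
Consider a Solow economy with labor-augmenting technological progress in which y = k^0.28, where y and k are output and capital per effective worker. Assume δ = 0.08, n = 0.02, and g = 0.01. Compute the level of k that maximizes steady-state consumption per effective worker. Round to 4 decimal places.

Capital per effective worker breaks even when investment replaces (n + g + δ)·k; here n + g + δ = 0.11.
Setting f'(k) = n+g+δ gives 0.28·k^(0.28−1) = 0.11, hence k_gold = (0.28/0.11)^(1/0.72) ≈ 3.6607.

k_gold ≈ 3.6607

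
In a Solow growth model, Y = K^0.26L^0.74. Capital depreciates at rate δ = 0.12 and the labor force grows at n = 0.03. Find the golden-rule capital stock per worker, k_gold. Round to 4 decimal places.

k_gold ≈ 2.1029

n + δ = 0.03 + 0.12 = 0.15.
Maximizing c = f(k) − (n+δ)·k gives f'(k) = n+δ, i.e. 0.26·k^(0.26−1) = 0.15, so k_gold = (0.26/0.15)^(1/0.74) ≈ 2.1029.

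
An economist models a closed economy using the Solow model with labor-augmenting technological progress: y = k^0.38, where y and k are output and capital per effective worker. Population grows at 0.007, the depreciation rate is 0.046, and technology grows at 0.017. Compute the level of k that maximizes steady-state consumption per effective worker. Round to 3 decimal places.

k_gold ≈ 15.310

n + g + δ = 0.007 + 0.017 + 0.046 = 0.07.
Maximizing c = f(k) − (n+g+δ)·k gives f'(k) = n+g+δ, i.e. 0.38·k^(0.38−1) = 0.07, so k_gold = (0.38/0.07)^(1/0.62) ≈ 15.3101.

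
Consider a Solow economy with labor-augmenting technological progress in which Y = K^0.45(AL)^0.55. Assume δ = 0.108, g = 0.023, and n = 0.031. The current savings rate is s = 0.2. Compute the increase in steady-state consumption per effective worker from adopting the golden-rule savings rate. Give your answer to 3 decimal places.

Δc ≈ 0.318

n + g + δ = 0.031 + 0.023 + 0.108 = 0.162.
Current steady state (s = 0.2): k* = (0.2/0.162)^(1/0.55) ≈ 1.4669, y* = 1.4669^0.45 ≈ 1.1882, c* = (1−0.2)·1.1882 ≈ 0.9505.
At the golden rule the marginal product of capital equals n+g+δ: 0.45·k^(0.45−1) = 0.162. Solving, k_gold = (0.45/0.162)^(1/0.55) ≈ 6.4080.
y_gold = 6.4080^0.45 ≈ 2.3069, c_gold = y_gold − 0.162·k_gold ≈ 1.2688.
Gain: Δc = 1.2688 − 0.9505 ≈ 0.3183.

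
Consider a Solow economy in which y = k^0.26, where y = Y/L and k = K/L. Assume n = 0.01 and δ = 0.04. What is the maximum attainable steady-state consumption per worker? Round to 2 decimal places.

n + δ = 0.01 + 0.04 = 0.05.
Setting f'(k) = n+δ gives 0.26·k^(0.26−1) = 0.05, hence k_gold = (0.26/0.05)^(1/0.74) ≈ 9.2805.
y_gold = 9.2805^0.26 ≈ 1.7847.
c_gold = y_gold − (n+δ)·k_gold = 1.7847 − 0.05·9.2805 ≈ 1.3207.

c_gold ≈ 1.32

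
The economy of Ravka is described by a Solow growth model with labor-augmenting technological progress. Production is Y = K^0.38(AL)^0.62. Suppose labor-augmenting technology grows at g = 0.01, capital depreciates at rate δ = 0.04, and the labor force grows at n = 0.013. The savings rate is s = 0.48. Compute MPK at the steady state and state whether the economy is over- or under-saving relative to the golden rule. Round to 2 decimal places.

over-saving; MPK ≈ 0.05

Capital per effective worker breaks even when investment replaces (n + g + δ)·k; here n + g + δ = 0.063.
Steady-state k*: s·k^0.38 = 0.063·k gives k* = (0.48/0.063)^(1/0.62) ≈ 26.4497.
MPK = 0.38·26.4497^(-0.62) ≈ 0.0499.
MPK < n+g+δ = 0.063, so the economy is dynamically inefficient (over-saving).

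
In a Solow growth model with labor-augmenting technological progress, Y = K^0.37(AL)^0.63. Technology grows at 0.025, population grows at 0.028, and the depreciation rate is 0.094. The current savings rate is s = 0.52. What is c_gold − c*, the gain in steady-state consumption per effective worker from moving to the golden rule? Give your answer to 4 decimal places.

Δc ≈ 0.0753

Capital per effective worker breaks even when investment replaces (n + g + δ)·k; here n + g + δ = 0.147.
Current steady state (s = 0.52): k* = (0.52/0.147)^(1/0.63) ≈ 7.4290, y* = 7.4290^0.37 ≈ 2.1001, c* = (1−0.52)·2.1001 ≈ 1.0081.
Maximizing c = f(k) − (n+g+δ)·k gives f'(k) = n+g+δ, i.e. 0.37·k^(0.37−1) = 0.147, so k_gold = (0.37/0.147)^(1/0.63) ≈ 4.3284.
y_gold = 4.3284^0.37 ≈ 1.7196, c_gold = y_gold − 0.147·k_gold ≈ 1.0834.
Gain: Δc = 1.0834 − 1.0081 ≈ 0.0753.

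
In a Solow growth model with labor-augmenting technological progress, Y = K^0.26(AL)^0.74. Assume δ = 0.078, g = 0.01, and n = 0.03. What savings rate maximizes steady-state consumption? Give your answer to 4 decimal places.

s_gold = 0.2600

The effective depreciation rate is n + g + δ = 0.03 + 0.01 + 0.078 = 0.118.
At the golden rule MPK = n+g+δ, and in any Cobb-Douglas steady state s = (n+g+δ)·k/y = MPK·k/y = capital's share 0.26.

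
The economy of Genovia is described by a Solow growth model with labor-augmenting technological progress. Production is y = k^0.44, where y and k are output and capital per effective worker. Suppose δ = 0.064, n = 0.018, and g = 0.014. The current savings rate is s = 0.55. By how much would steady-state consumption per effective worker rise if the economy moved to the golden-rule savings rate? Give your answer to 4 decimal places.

Δc ≈ 0.0786

n + g + δ = 0.018 + 0.014 + 0.064 = 0.096.
Current steady state (s = 0.55): k* = (0.55/0.096)^(1/0.56) ≈ 22.5806, y* = 22.5806^0.44 ≈ 3.9413, c* = (1−0.55)·3.9413 ≈ 1.7736.
At the golden rule the marginal product of capital equals n+g+δ: 0.44·k^(0.44−1) = 0.096. Solving, k_gold = (0.44/0.096)^(1/0.56) ≈ 15.1594.
y_gold = 15.1594^0.44 ≈ 3.3075, c_gold = y_gold − 0.096·k_gold ≈ 1.8522.
Gain: Δc = 1.8522 − 1.7736 ≈ 0.0786.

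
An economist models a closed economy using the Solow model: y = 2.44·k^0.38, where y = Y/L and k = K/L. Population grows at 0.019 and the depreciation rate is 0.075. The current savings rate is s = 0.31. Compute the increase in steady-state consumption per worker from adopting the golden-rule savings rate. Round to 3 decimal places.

Δc ≈ 0.109

Break-even investment rate: n + δ = 0.019 + 0.075 = 0.094.
Current steady state (s = 0.31): k* = (0.31·2.44/0.094)^(1/0.62) ≈ 28.8857, y* = 2.44·28.8857^0.38 ≈ 8.7589, c* = (1−0.31)·8.7589 ≈ 6.0436.
At the golden rule the marginal product of capital equals n+δ: 0.38·2.44·k^(0.38−1) = 0.094. Solving, k_gold = (0.38·2.44/0.094)^(1/0.62) ≈ 40.1143.
y_gold = 2.44·40.1143^0.38 ≈ 9.9230, c_gold = y_gold − 0.094·k_gold ≈ 6.1523.
Gain: Δc = 6.1523 − 6.0436 ≈ 0.1086.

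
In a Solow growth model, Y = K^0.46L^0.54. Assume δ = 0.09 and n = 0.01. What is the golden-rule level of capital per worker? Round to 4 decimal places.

The effective depreciation rate is n + δ = 0.01 + 0.09 = 0.1.
At the golden rule the marginal product of capital equals n+δ: 0.46·k^(0.46−1) = 0.1. Solving, k_gold = (0.46/0.1)^(1/0.54) ≈ 16.8783.

k_gold ≈ 16.8783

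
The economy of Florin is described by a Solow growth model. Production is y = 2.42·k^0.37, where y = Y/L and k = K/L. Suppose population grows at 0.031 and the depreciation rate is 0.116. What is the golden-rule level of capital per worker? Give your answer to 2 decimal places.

k_gold ≈ 17.60

Capital per worker breaks even when investment replaces (n + δ)·k; here n + δ = 0.147.
At the golden rule the marginal product of capital equals n+δ: 0.37·2.42·k^(0.37−1) = 0.147. Solving, k_gold = (0.37·2.42/0.147)^(1/0.63) ≈ 17.6017.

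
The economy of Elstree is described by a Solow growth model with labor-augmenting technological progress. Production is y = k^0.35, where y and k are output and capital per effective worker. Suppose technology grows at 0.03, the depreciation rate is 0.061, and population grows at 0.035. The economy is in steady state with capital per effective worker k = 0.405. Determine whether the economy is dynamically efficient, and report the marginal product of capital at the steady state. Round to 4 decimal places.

dynamically efficient; MPK ≈ 0.6298

Capital per effective worker breaks even when investment replaces (n + g + δ)·k; here n + g + δ = 0.126.
MPK = 0.35·k^(0.35−1) = 0.35·0.405^(-0.65) ≈ 0.6298.
MPK > 0.126, so the economy is dynamically efficient (under-saving).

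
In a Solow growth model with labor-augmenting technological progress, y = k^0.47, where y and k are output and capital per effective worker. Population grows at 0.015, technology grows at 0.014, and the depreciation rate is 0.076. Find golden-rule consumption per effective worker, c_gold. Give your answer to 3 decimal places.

c_gold ≈ 2.002

Capital per effective worker breaks even when investment replaces (n + g + δ)·k; here n + g + δ = 0.105.
Golden rule sets MPK = n+g+δ: 0.47·k^(0.47−1) = 0.105, so k_gold = (0.47/0.105)^(1/0.53) ≈ 16.9094.
y_gold = 16.9094^0.47 ≈ 3.7776.
c_gold = y_gold − (n+g+δ)·k_gold = 3.7776 − 0.105·16.9094 ≈ 2.0022.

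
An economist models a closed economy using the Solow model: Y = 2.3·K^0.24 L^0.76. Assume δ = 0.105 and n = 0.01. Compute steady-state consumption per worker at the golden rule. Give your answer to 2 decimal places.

c_gold ≈ 2.87

The effective depreciation rate is n + δ = 0.01 + 0.105 = 0.115.
Setting f'(k) = n+δ gives 0.24·2.3·k^(0.24−1) = 0.115, hence k_gold = (0.24·2.3/0.115)^(1/0.76) ≈ 7.8772.
y_gold = 2.3·7.8772^0.24 ≈ 3.7745.
c_gold = y_gold − (n+δ)·k_gold = 3.7745 − 0.115·7.8772 ≈ 2.8686.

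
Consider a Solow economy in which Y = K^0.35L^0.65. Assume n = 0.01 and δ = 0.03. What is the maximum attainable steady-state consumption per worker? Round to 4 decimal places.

n + δ = 0.01 + 0.03 = 0.04.
Maximizing c = f(k) − (n+δ)·k gives f'(k) = n+δ, i.e. 0.35·k^(0.35−1) = 0.04, so k_gold = (0.35/0.04)^(1/0.65) ≈ 28.1348.
y_gold = 28.1348^0.35 ≈ 3.2154.
c_gold = y_gold − (n+δ)·k_gold = 3.2154 − 0.04·28.1348 ≈ 2.0900.

c_gold ≈ 2.0900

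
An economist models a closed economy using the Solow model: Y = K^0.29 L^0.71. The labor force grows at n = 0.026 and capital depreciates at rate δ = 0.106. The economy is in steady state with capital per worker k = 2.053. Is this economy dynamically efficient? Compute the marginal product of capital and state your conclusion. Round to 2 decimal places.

dynamically efficient; MPK ≈ 0.17

The effective depreciation rate is n + δ = 0.026 + 0.106 = 0.132.
MPK = 0.29·k^(0.29−1) = 0.29·2.053^(-0.71) ≈ 0.1740.
MPK > 0.132, so the economy is dynamically efficient (under-saving).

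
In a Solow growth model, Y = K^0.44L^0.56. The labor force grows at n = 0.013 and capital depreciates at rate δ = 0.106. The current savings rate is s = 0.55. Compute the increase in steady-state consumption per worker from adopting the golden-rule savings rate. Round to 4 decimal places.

n + δ = 0.013 + 0.106 = 0.119.
Current steady state (s = 0.55): k* = (0.55/0.119)^(1/0.56) ≈ 15.3876, y* = 15.3876^0.44 ≈ 3.3293, c* = (1−0.55)·3.3293 ≈ 1.4982.
Golden rule sets MPK = n+δ: 0.44·k^(0.44−1) = 0.119, so k_gold = (0.44/0.119)^(1/0.56) ≈ 10.3304.
y_gold = 10.3304^0.44 ≈ 2.7939, c_gold = y_gold − 0.119·k_gold ≈ 1.5646.
Gain: Δc = 1.5646 − 1.4982 ≈ 0.0664.

Δc ≈ 0.0664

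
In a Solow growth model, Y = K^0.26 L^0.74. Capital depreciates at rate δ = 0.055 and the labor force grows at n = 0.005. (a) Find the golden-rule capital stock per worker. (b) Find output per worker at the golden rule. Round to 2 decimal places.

(a) k_gold ≈ 7.25; (b) y_gold ≈ 1.67

The effective depreciation rate is n + δ = 0.005 + 0.055 = 0.06.
At the golden rule the marginal product of capital equals n+δ: 0.26·k^(0.26−1) = 0.06. Solving, k_gold = (0.26/0.06)^(1/0.74) ≈ 7.2539.
y_gold = 7.2539^0.26 ≈ 1.6740.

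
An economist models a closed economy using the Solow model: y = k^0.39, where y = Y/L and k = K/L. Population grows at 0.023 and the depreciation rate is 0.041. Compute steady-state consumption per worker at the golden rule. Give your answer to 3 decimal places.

c_gold ≈ 1.937

Break-even investment rate: n + δ = 0.023 + 0.041 = 0.064.
Setting f'(k) = n+δ gives 0.39·k^(0.39−1) = 0.064, hence k_gold = (0.39/0.064)^(1/0.61) ≈ 19.3507.
y_gold = 19.3507^0.39 ≈ 3.1755.
c_gold = y_gold − (n+δ)·k_gold = 3.1755 − 0.064·19.3507 ≈ 1.9371.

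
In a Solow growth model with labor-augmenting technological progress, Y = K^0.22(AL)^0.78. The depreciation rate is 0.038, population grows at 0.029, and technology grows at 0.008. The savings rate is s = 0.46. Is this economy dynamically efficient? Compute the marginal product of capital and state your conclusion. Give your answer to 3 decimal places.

dynamically inefficient; MPK ≈ 0.036

n + g + δ = 0.029 + 0.008 + 0.038 = 0.075.
Steady-state k*: s·k^0.22 = 0.075·k gives k* = (0.46/0.075)^(1/0.78) ≈ 10.2298.
MPK = 0.22·10.2298^(-0.78) ≈ 0.0359.
MPK < n+g+δ = 0.075, so the economy is dynamically inefficient (over-saving).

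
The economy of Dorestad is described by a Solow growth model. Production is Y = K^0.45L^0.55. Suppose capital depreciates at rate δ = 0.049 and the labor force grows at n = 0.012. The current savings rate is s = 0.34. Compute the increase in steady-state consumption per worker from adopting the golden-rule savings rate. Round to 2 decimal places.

Δc ≈ 0.13

Capital per worker breaks even when investment replaces (n + δ)·k; here n + δ = 0.061.
Current steady state (s = 0.34): k* = (0.34/0.061)^(1/0.55) ≈ 22.7318, y* = 22.7318^0.45 ≈ 4.0784, c* = (1−0.34)·4.0784 ≈ 2.6917.
Maximizing c = f(k) − (n+δ)·k gives f'(k) = n+δ, i.e. 0.45·k^(0.45−1) = 0.061, so k_gold = (0.45/0.061)^(1/0.55) ≈ 37.8415.
y_gold = 37.8415^0.45 ≈ 5.1296, c_gold = y_gold − 0.061·k_gold ≈ 2.8213.
Gain: Δc = 2.8213 − 2.6917 ≈ 0.1296.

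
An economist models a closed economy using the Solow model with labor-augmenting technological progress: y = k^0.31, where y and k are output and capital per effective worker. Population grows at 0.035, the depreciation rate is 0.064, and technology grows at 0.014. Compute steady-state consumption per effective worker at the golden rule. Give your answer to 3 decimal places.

The effective depreciation rate is n + g + δ = 0.035 + 0.014 + 0.064 = 0.113.
Golden rule sets MPK = n+g+δ: 0.31·k^(0.31−1) = 0.113, so k_gold = (0.31/0.113)^(1/0.69) ≈ 4.3171.
y_gold = 4.3171^0.31 ≈ 1.5737.
c_gold = y_gold − (n+g+δ)·k_gold = 1.5737 − 0.113·4.3171 ≈ 1.0858.

c_gold ≈ 1.086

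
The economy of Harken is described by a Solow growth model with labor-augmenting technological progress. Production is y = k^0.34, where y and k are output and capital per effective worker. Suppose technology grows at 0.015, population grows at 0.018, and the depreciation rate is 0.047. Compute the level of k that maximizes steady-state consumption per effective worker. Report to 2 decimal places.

The effective depreciation rate is n + g + δ = 0.018 + 0.015 + 0.047 = 0.08.
Setting f'(k) = n+g+δ gives 0.34·k^(0.34−1) = 0.08, hence k_gold = (0.34/0.08)^(1/0.66) ≈ 8.9558.

k_gold ≈ 8.96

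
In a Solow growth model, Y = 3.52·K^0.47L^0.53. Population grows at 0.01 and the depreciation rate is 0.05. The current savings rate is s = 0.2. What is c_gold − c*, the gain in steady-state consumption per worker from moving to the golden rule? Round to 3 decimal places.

Δc ≈ 10.335

n + δ = 0.01 + 0.05 = 0.06.
Current steady state (s = 0.2): k* = (0.2·3.52/0.06)^(1/0.53) ≈ 104.1781, y* = 3.52·104.1781^0.47 ≈ 31.2534, c* = (1−0.2)·31.2534 ≈ 25.0027.
Maximizing c = f(k) − (n+δ)·k gives f'(k) = n+δ, i.e. 0.47·3.52·k^(0.47−1) = 0.06, so k_gold = (0.47·3.52/0.06)^(1/0.53) ≈ 522.2811.
y_gold = 3.52·522.2811^0.47 ≈ 66.6742, c_gold = y_gold − 0.06·k_gold ≈ 35.3373.
Gain: Δc = 35.3373 − 25.0027 ≈ 10.3346.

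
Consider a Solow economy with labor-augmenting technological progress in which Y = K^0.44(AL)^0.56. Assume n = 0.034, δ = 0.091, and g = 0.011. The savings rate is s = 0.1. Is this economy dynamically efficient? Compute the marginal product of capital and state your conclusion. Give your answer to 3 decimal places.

dynamically efficient; MPK ≈ 0.598

The effective depreciation rate is n + g + δ = 0.034 + 0.011 + 0.091 = 0.136.
Steady-state k*: s·k^0.44 = 0.136·k gives k* = (0.1/0.136)^(1/0.56) ≈ 0.5775.
MPK = 0.44·0.5775^(-0.56) ≈ 0.5984.
MPK > n+g+δ = 0.136, so the economy is dynamically efficient (under-saving).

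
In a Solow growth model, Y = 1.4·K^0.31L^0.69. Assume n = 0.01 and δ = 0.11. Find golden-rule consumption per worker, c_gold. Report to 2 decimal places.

c_gold ≈ 1.72

The effective depreciation rate is n + δ = 0.01 + 0.11 = 0.12.
Maximizing c = f(k) − (n+δ)·k gives f'(k) = n+δ, i.e. 0.31·1.4·k^(0.31−1) = 0.12, so k_gold = (0.31·1.4/0.12)^(1/0.69) ≈ 6.4438.
y_gold = 1.4·6.4438^0.31 ≈ 2.4944.
c_gold = y_gold − (n+δ)·k_gold = 2.4944 − 0.12·6.4438 ≈ 1.7211.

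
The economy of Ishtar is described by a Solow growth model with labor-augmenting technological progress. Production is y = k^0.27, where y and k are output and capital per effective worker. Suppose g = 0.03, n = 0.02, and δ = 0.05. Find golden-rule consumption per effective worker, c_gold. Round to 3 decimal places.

c_gold ≈ 1.054

Break-even investment rate: n + g + δ = 0.02 + 0.03 + 0.05 = 0.1.
Golden rule sets MPK = n+g+δ: 0.27·k^(0.27−1) = 0.1, so k_gold = (0.27/0.1)^(1/0.73) ≈ 3.8986.
y_gold = 3.8986^0.27 ≈ 1.4439.
c_gold = y_gold − (n+g+δ)·k_gold = 1.4439 − 0.1·3.8986 ≈ 1.0541.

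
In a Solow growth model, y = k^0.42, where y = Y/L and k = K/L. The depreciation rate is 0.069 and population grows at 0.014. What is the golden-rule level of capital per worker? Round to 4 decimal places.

The effective depreciation rate is n + δ = 0.014 + 0.069 = 0.083.
Golden rule sets MPK = n+δ: 0.42·k^(0.42−1) = 0.083, so k_gold = (0.42/0.083)^(1/0.58) ≈ 16.3715.

k_gold ≈ 16.3715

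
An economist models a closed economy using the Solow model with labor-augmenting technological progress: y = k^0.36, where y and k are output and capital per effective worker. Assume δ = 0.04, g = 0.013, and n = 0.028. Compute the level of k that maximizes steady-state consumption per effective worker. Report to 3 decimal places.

k_gold ≈ 10.285

Capital per effective worker breaks even when investment replaces (n + g + δ)·k; here n + g + δ = 0.081.
At the golden rule the marginal product of capital equals n+g+δ: 0.36·k^(0.36−1) = 0.081. Solving, k_gold = (0.36/0.081)^(1/0.64) ≈ 10.2852.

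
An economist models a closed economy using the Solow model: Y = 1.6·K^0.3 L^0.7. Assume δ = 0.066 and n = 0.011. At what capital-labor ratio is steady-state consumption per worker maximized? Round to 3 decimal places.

k_gold ≈ 13.657

n + δ = 0.011 + 0.066 = 0.077.
Golden rule sets MPK = n+δ: 0.3·1.6·k^(0.3−1) = 0.077, so k_gold = (0.3·1.6/0.077)^(1/0.7) ≈ 13.6571.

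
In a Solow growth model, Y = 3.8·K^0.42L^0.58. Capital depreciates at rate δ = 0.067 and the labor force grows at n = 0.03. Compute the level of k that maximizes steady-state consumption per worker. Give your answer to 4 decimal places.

k_gold ≈ 125.0265

Break-even investment rate: n + δ = 0.03 + 0.067 = 0.097.
At the golden rule the marginal product of capital equals n+δ: 0.42·3.8·k^(0.42−1) = 0.097. Solving, k_gold = (0.42·3.8/0.097)^(1/0.58) ≈ 125.0265.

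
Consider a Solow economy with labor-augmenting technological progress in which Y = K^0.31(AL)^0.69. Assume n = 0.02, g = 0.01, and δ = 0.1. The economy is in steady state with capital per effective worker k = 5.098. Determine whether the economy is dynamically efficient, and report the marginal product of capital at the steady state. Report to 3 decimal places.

dynamically inefficient; MPK ≈ 0.101

n + g + δ = 0.02 + 0.01 + 0.1 = 0.13.
MPK = 0.31·k^(0.31−1) = 0.31·5.098^(-0.69) ≈ 0.1008.
MPK < 0.13, so the economy is dynamically inefficient (over-saving).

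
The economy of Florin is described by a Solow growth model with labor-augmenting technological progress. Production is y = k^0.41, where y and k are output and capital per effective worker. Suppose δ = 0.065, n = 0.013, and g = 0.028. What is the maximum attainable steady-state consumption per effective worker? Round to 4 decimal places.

c_gold ≈ 1.5104

Capital per effective worker breaks even when investment replaces (n + g + δ)·k; here n + g + δ = 0.106.
Setting f'(k) = n+g+δ gives 0.41·k^(0.41−1) = 0.106, hence k_gold = (0.41/0.106)^(1/0.59) ≈ 9.9021.
y_gold = 9.9021^0.41 ≈ 2.5600.
c_gold = y_gold − (n+g+δ)·k_gold = 2.5600 − 0.106·9.9021 ≈ 1.5104.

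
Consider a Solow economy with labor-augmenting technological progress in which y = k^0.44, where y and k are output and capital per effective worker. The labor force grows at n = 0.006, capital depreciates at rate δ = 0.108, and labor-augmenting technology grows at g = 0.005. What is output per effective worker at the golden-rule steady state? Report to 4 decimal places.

Capital per effective worker breaks even when investment replaces (n + g + δ)·k; here n + g + δ = 0.119.
Setting f'(k) = n+g+δ gives 0.44·k^(0.44−1) = 0.119, hence k_gold = (0.44/0.119)^(1/0.56) ≈ 10.3304.
Output: y_gold = k_gold^0.44 = 10.3304^0.44 ≈ 2.7939.

y_gold ≈ 2.7939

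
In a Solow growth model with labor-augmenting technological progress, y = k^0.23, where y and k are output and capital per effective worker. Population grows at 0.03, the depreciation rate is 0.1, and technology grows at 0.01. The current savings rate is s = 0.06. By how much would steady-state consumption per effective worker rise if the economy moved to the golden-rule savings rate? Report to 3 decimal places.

Δc ≈ 0.163

n + g + δ = 0.03 + 0.01 + 0.1 = 0.14.
Current steady state (s = 0.06): k* = (0.06/0.14)^(1/0.77) ≈ 0.3327, y* = 0.3327^0.23 ≈ 0.7764, c* = (1−0.06)·0.7764 ≈ 0.7298.
Golden rule sets MPK = n+g+δ: 0.23·k^(0.23−1) = 0.14, so k_gold = (0.23/0.14)^(1/0.77) ≈ 1.9055.
y_gold = 1.9055^0.23 ≈ 1.1598, c_gold = y_gold − 0.14·k_gold ≈ 0.8931.
Gain: Δc = 0.8931 − 0.7298 ≈ 0.1633.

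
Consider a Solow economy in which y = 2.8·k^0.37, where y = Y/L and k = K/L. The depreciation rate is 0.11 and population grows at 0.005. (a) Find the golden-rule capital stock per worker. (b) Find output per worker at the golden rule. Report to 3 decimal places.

(a) k_gold ≈ 32.759; (b) y_gold ≈ 10.182

The effective depreciation rate is n + δ = 0.005 + 0.11 = 0.115.
Setting f'(k) = n+δ gives 0.37·2.8·k^(0.37−1) = 0.115, hence k_gold = (0.37·2.8/0.115)^(1/0.63) ≈ 32.7594.
y_gold = 2.8·32.7594^0.37 ≈ 10.1820.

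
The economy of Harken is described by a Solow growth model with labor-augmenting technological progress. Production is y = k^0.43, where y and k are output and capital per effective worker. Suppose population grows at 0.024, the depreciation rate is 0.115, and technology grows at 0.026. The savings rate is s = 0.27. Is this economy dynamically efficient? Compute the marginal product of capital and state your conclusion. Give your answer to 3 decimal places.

dynamically efficient; MPK ≈ 0.263

Capital per effective worker breaks even when investment replaces (n + g + δ)·k; here n + g + δ = 0.165.
Steady-state k*: s·k^0.43 = 0.165·k gives k* = (0.27/0.165)^(1/0.57) ≈ 2.3726.
MPK = 0.43·2.3726^(-0.57) ≈ 0.2628.
MPK > n+g+δ = 0.165, so the economy is dynamically efficient (under-saving).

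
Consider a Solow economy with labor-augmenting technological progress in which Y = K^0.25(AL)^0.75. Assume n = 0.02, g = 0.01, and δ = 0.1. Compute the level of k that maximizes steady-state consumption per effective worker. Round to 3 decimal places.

Break-even investment rate: n + g + δ = 0.02 + 0.01 + 0.1 = 0.13.
Golden rule sets MPK = n+g+δ: 0.25·k^(0.25−1) = 0.13, so k_gold = (0.25/0.13)^(1/0.75) ≈ 2.3915.

k_gold ≈ 2.391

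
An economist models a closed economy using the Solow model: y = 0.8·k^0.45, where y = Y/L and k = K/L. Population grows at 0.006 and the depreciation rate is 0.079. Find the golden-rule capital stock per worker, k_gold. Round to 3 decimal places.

Capital per worker breaks even when investment replaces (n + δ)·k; here n + δ = 0.085.
Golden rule sets MPK = n+δ: 0.45·0.8·k^(0.45−1) = 0.085, so k_gold = (0.45·0.8/0.085)^(1/0.55) ≈ 13.7971.

k_gold ≈ 13.797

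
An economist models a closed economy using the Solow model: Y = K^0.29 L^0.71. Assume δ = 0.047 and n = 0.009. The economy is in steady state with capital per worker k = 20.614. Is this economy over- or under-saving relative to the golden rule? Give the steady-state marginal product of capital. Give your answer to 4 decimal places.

over-saving; MPK ≈ 0.0338

Capital per worker breaks even when investment replaces (n + δ)·k; here n + δ = 0.056.
MPK = 0.29·k^(0.29−1) = 0.29·20.614^(-0.71) ≈ 0.0338.
MPK < 0.056, so the economy is dynamically inefficient (over-saving).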